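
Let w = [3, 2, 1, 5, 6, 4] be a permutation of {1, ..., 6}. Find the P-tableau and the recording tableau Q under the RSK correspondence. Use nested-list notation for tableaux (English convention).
P = [[1, 4, 6], [2, 5], [3]], Q = [[1, 4, 5], [2, 6], [3]]

Insert each entry of the permutation into P by Schensted row insertion, recording in Q the position of each new cell.

After inserting 3: P = [[3]].
After inserting 2: P = [[2], [3]].
After inserting 1: P = [[1], [2], [3]].
After inserting 5: P = [[1, 5], [2], [3]].
After inserting 6: P = [[1, 5, 6], [2], [3]].
After inserting 4: P = [[1, 4, 6], [2, 5], [3]].

So P = [[1, 4, 6], [2, 5], [3]], Q = [[1, 4, 5], [2, 6], [3]].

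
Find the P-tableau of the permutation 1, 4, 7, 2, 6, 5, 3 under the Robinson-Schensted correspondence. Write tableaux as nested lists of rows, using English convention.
P = [[1, 2, 3], [4, 5], [6], [7]]

Insert 1: appended to row 1. P = [[1]].
Insert 4: appended to row 1. P = [[1, 4]].
Insert 7: appended to row 1. P = [[1, 4, 7]].
Insert 2: 2 bumps 4 from row 1; 4 starts row 2. P = [[1, 2, 7], [4]].
Insert 6: 6 bumps 7 from row 1; 7 appends to row 2. P = [[1, 2, 6], [4, 7]].
Insert 5: 5 bumps 6 from row 1; 6 bumps 7 from row 2; 7 starts row 3. P = [[1, 2, 5], [4, 6], [7]].
Insert 3: 3 bumps 5 from row 1; 5 bumps 6 from row 2; 6 bumps 7 from row 3; 7 starts row 4. P = [[1, 2, 3], [4, 5], [6], [7]].

So P = [[1, 2, 3], [4, 5], [6], [7]].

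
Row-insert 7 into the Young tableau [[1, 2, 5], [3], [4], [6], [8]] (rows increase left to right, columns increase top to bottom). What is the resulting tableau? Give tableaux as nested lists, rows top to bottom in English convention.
[[1, 2, 5, 7], [3], [4], [6], [8]]

7 is larger than every entry of row 1, so it is appended to row 1. The new tableau is [[1, 2, 5, 7], [3], [4], [6], [8]].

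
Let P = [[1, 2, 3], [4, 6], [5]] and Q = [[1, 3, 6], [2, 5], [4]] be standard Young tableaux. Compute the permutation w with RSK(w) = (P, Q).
5 4 6 1 2 3

Reverse RSK: for i = n, n-1, ..., 1, locate i in Q, remove the corresponding corner cell from P, and reverse-bump its entry up through P; the value ejected from row 1 is w(i).

So w = 5 4 6 1 2 3.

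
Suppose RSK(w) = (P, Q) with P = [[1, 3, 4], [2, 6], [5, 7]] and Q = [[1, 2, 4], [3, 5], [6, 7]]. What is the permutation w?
Reverse the RSK construction: for i from n down to 1, find the cell of Q containing i, remove the entry at that cell from P, and reverse-bump it up through P; the value ejected from row 1 is w(i).

Step i=7: Q has 7 at row 3, column 2; remove 7 from row 3 of P and reverse-bump: 7 enters row 2 and ejects 6; 6 enters row 1 and ejects 4. So w(7) = 4. P is now [[1, 3, 6], [2, 7], [5]].
Step i=6: Q has 6 at row 3, column 1; remove 5 from row 3 of P and reverse-bump: 5 enters row 2 and ejects 2; 2 enters row 1 and ejects 1. So w(6) = 1. P is now [[2, 3, 6], [5, 7]].
Step i=5: Q has 5 at row 2, column 2; remove 7 from row 2 of P and reverse-bump: 7 enters row 1 and ejects 6. So w(5) = 6. P is now [[2, 3, 7], [5]].
Step i=4: Q has 4 at row 1, column 3; remove that cell from P, ejecting 7. So w(4) = 7. P is now [[2, 3], [5]].
Step i=3: Q has 3 at row 2, column 1; remove 5 from row 2 of P and reverse-bump: 5 enters row 1 and ejects 3. So w(3) = 3. P is now [[2, 5]].
Step i=2: Q has 2 at row 1, column 2; remove that cell from P, ejecting 5. So w(2) = 5. P is now [[2]].
Step i=1: Q has 1 at row 1, column 1; remove that cell from P, ejecting 2. So w(1) = 2. P is now [].

So w = 2 5 3 7 6 1 4.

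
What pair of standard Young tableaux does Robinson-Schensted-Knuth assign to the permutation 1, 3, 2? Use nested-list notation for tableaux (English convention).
P = [[1, 2], [3]], Q = [[1, 2], [3]]

Insert each entry of the permutation into P by Schensted row insertion, recording in Q the position of each new cell.

Insert 1: appended to row 1. P = [[1]].
Insert 3: appended to row 1. P = [[1, 3]].
Insert 2: 2 bumps 3 from row 1; 3 starts row 2. P = [[1, 2], [3]].

So P = [[1, 2], [3]], Q = [[1, 2], [3]].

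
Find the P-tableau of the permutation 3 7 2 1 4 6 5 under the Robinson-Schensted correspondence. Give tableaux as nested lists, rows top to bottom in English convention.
P = [[1, 4, 5], [2, 6], [3, 7]]

After inserting 3: P = [[3]].
After inserting 7: P = [[3, 7]].
After inserting 2: P = [[2, 7], [3]].
After inserting 1: P = [[1, 7], [2], [3]].
After inserting 4: P = [[1, 4], [2, 7], [3]].
After inserting 6: P = [[1, 4, 6], [2, 7], [3]].
After inserting 5: P = [[1, 4, 5], [2, 6], [3, 7]].

So P = [[1, 4, 5], [2, 6], [3, 7]].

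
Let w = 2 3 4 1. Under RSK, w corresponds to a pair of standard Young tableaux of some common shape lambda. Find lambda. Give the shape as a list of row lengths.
[3, 1]

Row-insert each entry into an empty tableau.

After inserting 2: P = [[2]].
After inserting 3: P = [[2, 3]].
After inserting 4: P = [[2, 3, 4]].
After inserting 1: P = [[1, 3, 4], [2]].

The final insertion tableau P = [[1, 3, 4], [2]] has shape [3, 1].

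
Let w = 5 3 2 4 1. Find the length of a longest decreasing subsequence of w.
4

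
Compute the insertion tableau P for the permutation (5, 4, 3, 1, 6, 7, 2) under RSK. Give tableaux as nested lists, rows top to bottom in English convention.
P = [[1, 2, 7], [3, 6], [4], [5]]

Insert 5: appended to row 1. P = [[5]].
Insert 4: 4 bumps 5 from row 1; 5 starts row 2. P = [[4], [5]].
Insert 3: 3 bumps 4 from row 1; 4 bumps 5 from row 2; 5 starts row 3. P = [[3], [4], [5]].
Insert 1: 1 bumps 3 from row 1; 3 bumps 4 from row 2; 4 bumps 5 from row 3; 5 starts row 4. P = [[1], [3], [4], [5]].
Insert 6: appended to row 1. P = [[1, 6], [3], [4], [5]].
Insert 7: appended to row 1. P = [[1, 6, 7], [3], [4], [5]].
Insert 2: 2 bumps 6 from row 1; 6 appends to row 2. P = [[1, 2, 7], [3, 6], [4], [5]].

So P = [[1, 2, 7], [3, 6], [4], [5]].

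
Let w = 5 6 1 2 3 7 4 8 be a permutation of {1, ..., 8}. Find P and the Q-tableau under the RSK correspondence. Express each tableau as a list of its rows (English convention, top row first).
P = [[1, 2, 3, 4, 8], [5, 6, 7]], Q = [[1, 2, 5, 6, 8], [3, 4, 7]]

Insert each entry of the permutation into P by Schensted row insertion, recording in Q the position of each new cell.

Insert 5: appended to row 1. P = [[5]], Q = [[1]].
Insert 6: appended to row 1. P = [[5, 6]], Q = [[1, 2]].
Insert 1: 1 bumps 5 from row 1; 5 starts row 2. P = [[1, 6], [5]], Q = [[1, 2], [3]].
Insert 2: 2 bumps 6 from row 1; 6 appends to row 2. P = [[1, 2], [5, 6]], Q = [[1, 2], [3, 4]].
Insert 3: appended to row 1. P = [[1, 2, 3], [5, 6]], Q = [[1, 2, 5], [3, 4]].
Insert 7: appended to row 1. P = [[1, 2, 3, 7], [5, 6]], Q = [[1, 2, 5, 6], [3, 4]].
Insert 4: 4 bumps 7 from row 1; 7 appends to row 2. P = [[1, 2, 3, 4], [5, 6, 7]], Q = [[1, 2, 5, 6], [3, 4, 7]].
Insert 8: appended to row 1. P = [[1, 2, 3, 4, 8], [5, 6, 7]], Q = [[1, 2, 5, 6, 8], [3, 4, 7]].

So P = [[1, 2, 3, 4, 8], [5, 6, 7]], Q = [[1, 2, 5, 6, 8], [3, 4, 7]].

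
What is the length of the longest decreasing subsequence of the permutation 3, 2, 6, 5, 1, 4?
3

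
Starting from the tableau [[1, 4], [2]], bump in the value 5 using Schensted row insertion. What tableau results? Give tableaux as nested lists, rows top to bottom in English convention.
[[1, 4, 5], [2]]

5 is larger than every entry of row 1, so it is appended to row 1. The new tableau is [[1, 4, 5], [2]].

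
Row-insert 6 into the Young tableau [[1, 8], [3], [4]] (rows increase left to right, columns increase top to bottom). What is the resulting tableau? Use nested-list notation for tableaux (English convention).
[[1, 6], [3, 8], [4]]

In row 1, 6 replaces 8 (the leftmost entry greater than 6); 8 is bumped to row 2. 8 is appended to row 2. The new tableau is [[1, 6], [3, 8], [4]].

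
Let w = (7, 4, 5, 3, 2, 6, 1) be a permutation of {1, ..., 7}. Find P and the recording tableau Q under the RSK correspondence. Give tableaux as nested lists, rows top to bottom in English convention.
Insert each entry of the permutation into P by Schensted row insertion, recording in Q the position of each new cell.

Insert 7: appended to row 1. P = [[7]].
Insert 4: 4 bumps 7 from row 1; 7 starts row 2. P = [[4], [7]].
Insert 5: appended to row 1. P = [[4, 5], [7]].
Insert 3: 3 bumps 4 from row 1; 4 bumps 7 from row 2; 7 starts row 3. P = [[3, 5], [4], [7]].
Insert 2: 2 bumps 3 from row 1; 3 bumps 4 from row 2; 4 bumps 7 from row 3; 7 starts row 4. P = [[2, 5], [3], [4], [7]].
Insert 6: appended to row 1. P = [[2, 5, 6], [3], [4], [7]].
Insert 1: 1 bumps 2 from row 1; 2 bumps 3 from row 2; 3 bumps 4 from row 3; 4 bumps 7 from row 4; 7 starts row 5. P = [[1, 5, 6], [2], [3], [4], [7]].

So P = [[1, 5, 6], [2], [3], [4], [7]], Q = [[1, 3, 6], [2], [4], [5], [7]].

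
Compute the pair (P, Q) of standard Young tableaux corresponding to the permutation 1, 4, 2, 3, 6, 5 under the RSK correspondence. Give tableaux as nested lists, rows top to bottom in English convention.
Insert each entry of the permutation into P by Schensted row insertion, recording in Q the position of each new cell.

Insert 1: appended to row 1. P = [[1]].
Insert 4: appended to row 1. P = [[1, 4]].
Insert 2: 2 bumps 4 from row 1; 4 starts row 2. P = [[1, 2], [4]].
Insert 3: appended to row 1. P = [[1, 2, 3], [4]].
Insert 6: appended to row 1. P = [[1, 2, 3, 6], [4]].
Insert 5: 5 bumps 6 from row 1; 6 appends to row 2. P = [[1, 2, 3, 5], [4, 6]].

So P = [[1, 2, 3, 5], [4, 6]], Q = [[1, 2, 4, 5], [3, 6]].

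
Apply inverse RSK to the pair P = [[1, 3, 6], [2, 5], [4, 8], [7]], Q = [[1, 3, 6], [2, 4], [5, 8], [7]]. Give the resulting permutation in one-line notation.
Reverse the RSK construction: for i from n down to 1, find the cell of Q containing i, remove the entry at that cell from P, and reverse-bump it up through P; the value ejected from row 1 is w(i).

Step i=8: Q has 8 at row 3, column 2; remove 8 from row 3 of P and reverse-bump: 8 enters row 2 and ejects 5; 5 enters row 1 and ejects 3. So w(8) = 3. P is now [[1, 5, 6], [2, 8], [4], [7]].
Step i=7: Q has 7 at row 4, column 1; remove 7 from row 4 of P and reverse-bump: 7 enters row 3 and ejects 4; 4 enters row 2 and ejects 2; 2 enters row 1 and ejects 1. So w(7) = 1. P is now [[2, 5, 6], [4, 8], [7]].
Step i=6: Q has 6 at row 1, column 3; remove that cell from P, ejecting 6. So w(6) = 6. P is now [[2, 5], [4, 8], [7]].
Step i=5: Q has 5 at row 3, column 1; remove 7 from row 3 of P and reverse-bump: 7 enters row 2 and ejects 4; 4 enters row 1 and ejects 2. So w(5) = 2. P is now [[4, 5], [7, 8]].
Step i=4: Q has 4 at row 2, column 2; remove 8 from row 2 of P and reverse-bump: 8 enters row 1 and ejects 5. So w(4) = 5. P is now [[4, 8], [7]].
Step i=3: Q has 3 at row 1, column 2; remove that cell from P, ejecting 8. So w(3) = 8. P is now [[4], [7]].
Step i=2: Q has 2 at row 2, column 1; remove 7 from row 2 of P and reverse-bump: 7 enters row 1 and ejects 4. So w(2) = 4. P is now [[7]].
Step i=1: Q has 1 at row 1, column 1; remove that cell from P, ejecting 7. So w(1) = 7. P is now [].

So w = 7 4 8 5 2 6 1 3.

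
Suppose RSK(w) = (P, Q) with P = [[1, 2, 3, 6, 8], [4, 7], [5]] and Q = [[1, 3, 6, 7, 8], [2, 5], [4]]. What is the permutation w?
5 4 7 1 2 3 6 8

Reverse the RSK construction: for i from n down to 1, find the cell of Q containing i, remove the entry at that cell from P, and reverse-bump it up through P; the value ejected from row 1 is w(i).

Step i=8: Q has 8 at row 1, column 5; remove that cell from P, ejecting 8. So w(8) = 8. P is now [[1, 2, 3, 6], [4, 7], [5]].
Step i=7: Q has 7 at row 1, column 4; remove that cell from P, ejecting 6. So w(7) = 6. P is now [[1, 2, 3], [4, 7], [5]].
Step i=6: Q has 6 at row 1, column 3; remove that cell from P, ejecting 3. So w(6) = 3. P is now [[1, 2], [4, 7], [5]].
Step i=5: Q has 5 at row 2, column 2; remove 7 from row 2 of P and reverse-bump: 7 enters row 1 and ejects 2. So w(5) = 2. P is now [[1, 7], [4], [5]].
Step i=4: Q has 4 at row 3, column 1; remove 5 from row 3 of P and reverse-bump: 5 enters row 2 and ejects 4; 4 enters row 1 and ejects 1. So w(4) = 1. P is now [[4, 7], [5]].
Step i=3: Q has 3 at row 1, column 2; remove that cell from P, ejecting 7. So w(3) = 7. P is now [[4], [5]].
Step i=2: Q has 2 at row 2, column 1; remove 5 from row 2 of P and reverse-bump: 5 enters row 1 and ejects 4. So w(2) = 4. P is now [[5]].
Step i=1: Q has 1 at row 1, column 1; remove that cell from P, ejecting 5. So w(1) = 5. P is now [].

So w = 5 4 7 1 2 3 6 8.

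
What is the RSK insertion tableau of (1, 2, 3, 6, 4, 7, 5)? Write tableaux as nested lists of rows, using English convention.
P = [[1, 2, 3, 4, 5], [6, 7]]

Insert 1: appended to row 1. P = [[1]].
Insert 2: appended to row 1. P = [[1, 2]].
Insert 3: appended to row 1. P = [[1, 2, 3]].
Insert 6: appended to row 1. P = [[1, 2, 3, 6]].
Insert 4: 4 bumps 6 from row 1; 6 starts row 2. P = [[1, 2, 3, 4], [6]].
Insert 7: appended to row 1. P = [[1, 2, 3, 4, 7], [6]].
Insert 5: 5 bumps 7 from row 1; 7 appends to row 2. P = [[1, 2, 3, 4, 5], [6, 7]].

So P = [[1, 2, 3, 4, 5], [6, 7]].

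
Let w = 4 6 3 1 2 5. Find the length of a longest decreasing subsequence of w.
3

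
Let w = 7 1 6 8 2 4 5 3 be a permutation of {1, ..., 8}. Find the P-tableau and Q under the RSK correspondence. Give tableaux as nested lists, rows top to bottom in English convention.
Insert each entry of the permutation into P by Schensted row insertion, recording in Q the position of each new cell.

Insert 7: appended to row 1. P = [[7]].
Insert 1: 1 bumps 7 from row 1; 7 starts row 2. P = [[1], [7]].
Insert 6: appended to row 1. P = [[1, 6], [7]].
Insert 8: appended to row 1. P = [[1, 6, 8], [7]].
Insert 2: 2 bumps 6 from row 1; 6 bumps 7 from row 2; 7 starts row 3. P = [[1, 2, 8], [6], [7]].
Insert 4: 4 bumps 8 from row 1; 8 appends to row 2. P = [[1, 2, 4], [6, 8], [7]].
Insert 5: appended to row 1. P = [[1, 2, 4, 5], [6, 8], [7]].
Insert 3: 3 bumps 4 from row 1; 4 bumps 6 from row 2; 6 bumps 7 from row 3; 7 starts row 4. P = [[1, 2, 3, 5], [4, 8], [6], [7]].

So P = [[1, 2, 3, 5], [4, 8], [6], [7]], Q = [[1, 3, 4, 7], [2, 6], [5], [8]].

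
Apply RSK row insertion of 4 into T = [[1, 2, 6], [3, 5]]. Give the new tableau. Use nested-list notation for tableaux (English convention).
[[1, 2, 4], [3, 5, 6]]

In row 1, 4 replaces 6 (the leftmost entry greater than 4); 6 is bumped to row 2. 6 is appended to row 2. The new tableau is [[1, 2, 4], [3, 5, 6]].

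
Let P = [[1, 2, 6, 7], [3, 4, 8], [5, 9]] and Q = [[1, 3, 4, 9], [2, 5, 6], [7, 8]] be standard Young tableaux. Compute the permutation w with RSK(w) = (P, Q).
3 1 5 9 4 8 2 6 7

Reverse the RSK construction: for i from n down to 1, find the cell of Q containing i, remove the entry at that cell from P, and reverse-bump it up through P; the value ejected from row 1 is w(i).

Step i=9: Q has 9 at row 1, column 4; remove that cell from P, ejecting 7. So w(9) = 7. P is now [[1, 2, 6], [3, 4, 8], [5, 9]].
Step i=8: Q has 8 at row 3, column 2; remove 9 from row 3 of P and reverse-bump: 9 enters row 2 and ejects 8; 8 enters row 1 and ejects 6. So w(8) = 6. P is now [[1, 2, 8], [3, 4, 9], [5]].
Step i=7: Q has 7 at row 3, column 1; remove 5 from row 3 of P and reverse-bump: 5 enters row 2 and ejects 4; 4 enters row 1 and ejects 2. So w(7) = 2. P is now [[1, 4, 8], [3, 5, 9]].
Step i=6: Q has 6 at row 2, column 3; remove 9 from row 2 of P and reverse-bump: 9 enters row 1 and ejects 8. So w(6) = 8. P is now [[1, 4, 9], [3, 5]].
Step i=5: Q has 5 at row 2, column 2; remove 5 from row 2 of P and reverse-bump: 5 enters row 1 and ejects 4. So w(5) = 4. P is now [[1, 5, 9], [3]].
Step i=4: Q has 4 at row 1, column 3; remove that cell from P, ejecting 9. So w(4) = 9. P is now [[1, 5], [3]].
Step i=3: Q has 3 at row 1, column 2; remove that cell from P, ejecting 5. So w(3) = 5. P is now [[1], [3]].
Step i=2: Q has 2 at row 2, column 1; remove 3 from row 2 of P and reverse-bump: 3 enters row 1 and ejects 1. So w(2) = 1. P is now [[3]].
Step i=1: Q has 1 at row 1, column 1; remove that cell from P, ejecting 3. So w(1) = 3. P is now [].

So w = 3 1 5 9 4 8 2 6 7.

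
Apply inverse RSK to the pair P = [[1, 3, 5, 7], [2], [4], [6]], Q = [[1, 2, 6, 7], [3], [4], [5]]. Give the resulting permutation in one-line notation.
Reverse the RSK construction: for i from n down to 1, find the cell of Q containing i, remove the entry at that cell from P, and reverse-bump it up through P; the value ejected from row 1 is w(i).

Step i=7: Q has 7 at row 1, column 4; remove that cell from P, ejecting 7. So w(7) = 7. P is now [[1, 3, 5], [2], [4], [6]].
Step i=6: Q has 6 at row 1, column 3; remove that cell from P, ejecting 5. So w(6) = 5. P is now [[1, 3], [2], [4], [6]].
Step i=5: Q has 5 at row 4, column 1; remove 6 from row 4 of P and reverse-bump: 6 enters row 3 and ejects 4; 4 enters row 2 and ejects 2; 2 enters row 1 and ejects 1. So w(5) = 1. P is now [[2, 3], [4], [6]].
Step i=4: Q has 4 at row 3, column 1; remove 6 from row 3 of P and reverse-bump: 6 enters row 2 and ejects 4; 4 enters row 1 and ejects 3. So w(4) = 3. P is now [[2, 4], [6]].
Step i=3: Q has 3 at row 2, column 1; remove 6 from row 2 of P and reverse-bump: 6 enters row 1 and ejects 4. So w(3) = 4. P is now [[2, 6]].
Step i=2: Q has 2 at row 1, column 2; remove that cell from P, ejecting 6. So w(2) = 6. P is now [[2]].
Step i=1: Q has 1 at row 1, column 1; remove that cell from P, ejecting 2. So w(1) = 2. P is now [].

So w = 2 6 4 3 1 5 7.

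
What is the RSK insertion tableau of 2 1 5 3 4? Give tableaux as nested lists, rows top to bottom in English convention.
P = [[1, 3, 4], [2, 5]]

Insert 2: appended to row 1. P = [[2]].
Insert 1: 1 bumps 2 from row 1; 2 starts row 2. P = [[1], [2]].
Insert 5: appended to row 1. P = [[1, 5], [2]].
Insert 3: 3 bumps 5 from row 1; 5 appends to row 2. P = [[1, 3], [2, 5]].
Insert 4: appended to row 1. P = [[1, 3, 4], [2, 5]].

So P = [[1, 3, 4], [2, 5]].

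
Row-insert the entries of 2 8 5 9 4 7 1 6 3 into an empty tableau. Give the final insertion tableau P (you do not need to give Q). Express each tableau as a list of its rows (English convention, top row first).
After inserting 2: P = [[2]].
After inserting 8: P = [[2, 8]].
After inserting 5: P = [[2, 5], [8]].
After inserting 9: P = [[2, 5, 9], [8]].
After inserting 4: P = [[2, 4, 9], [5], [8]].
After inserting 7: P = [[2, 4, 7], [5, 9], [8]].
After inserting 1: P = [[1, 4, 7], [2, 9], [5], [8]].
After inserting 6: P = [[1, 4, 6], [2, 7], [5, 9], [8]].
After inserting 3: P = [[1, 3, 6], [2, 4], [5, 7], [8, 9]].

So P = [[1, 3, 6], [2, 4], [5, 7], [8, 9]].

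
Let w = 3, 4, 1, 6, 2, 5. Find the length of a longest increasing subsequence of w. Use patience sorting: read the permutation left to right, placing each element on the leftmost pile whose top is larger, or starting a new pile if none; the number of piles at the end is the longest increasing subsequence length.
3: new pile. tops = [3]
4: new pile. tops = [3, 4]
1: onto pile 1 (replacing 3). tops = [1, 4]
6: new pile. tops = [1, 4, 6]
2: onto pile 2 (replacing 4). tops = [1, 2, 6]
5: onto pile 3 (replacing 6). tops = [1, 2, 5]

3 piles, so the longest increasing subsequence has length 3.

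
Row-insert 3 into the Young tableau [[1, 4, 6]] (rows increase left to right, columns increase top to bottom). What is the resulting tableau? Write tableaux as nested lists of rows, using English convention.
[[1, 3, 6], [4]]

In row 1, 3 replaces 4 (the leftmost entry greater than 3); 4 is bumped to row 2. 4 starts a new row 2. The new tableau is [[1, 3, 6], [4]].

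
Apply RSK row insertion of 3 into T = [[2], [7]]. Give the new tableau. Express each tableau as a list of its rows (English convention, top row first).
3 is larger than every entry of row 1, so it is appended to row 1. The new tableau is [[2, 3], [7]].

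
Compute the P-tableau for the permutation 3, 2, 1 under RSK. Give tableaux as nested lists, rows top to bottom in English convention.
P = [[1], [2], [3]]

After inserting 3: P = [[3]].
After inserting 2: P = [[2], [3]].
After inserting 1: P = [[1], [2], [3]].

So P = [[1], [2], [3]].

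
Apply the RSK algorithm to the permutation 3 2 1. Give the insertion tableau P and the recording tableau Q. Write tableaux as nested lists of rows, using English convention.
P = [[1], [2], [3]], Q = [[1], [2], [3]]

Insert each entry of the permutation into P by Schensted row insertion, recording in Q the position of each new cell.

Insert 3: appended to row 1. P = [[3]].
Insert 2: 2 bumps 3 from row 1; 3 starts row 2. P = [[2], [3]].
Insert 1: 1 bumps 2 from row 1; 2 bumps 3 from row 2; 3 starts row 3. P = [[1], [2], [3]].

So P = [[1], [2], [3]], Q = [[1], [2], [3]].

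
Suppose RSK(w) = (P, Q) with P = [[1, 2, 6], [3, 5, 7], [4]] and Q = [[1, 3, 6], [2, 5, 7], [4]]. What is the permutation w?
Reverse RSK: for i = n, n-1, ..., 1, locate i in Q, remove the corresponding corner cell from P, and reverse-bump its entry up through P; the value ejected from row 1 is w(i).

So w = 4 3 5 1 2 7 6.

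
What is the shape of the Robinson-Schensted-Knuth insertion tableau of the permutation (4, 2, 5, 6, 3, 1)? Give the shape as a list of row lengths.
Row-insert each entry into an empty tableau.

After inserting 4: P = [[4]].
After inserting 2: P = [[2], [4]].
After inserting 5: P = [[2, 5], [4]].
After inserting 6: P = [[2, 5, 6], [4]].
After inserting 3: P = [[2, 3, 6], [4, 5]].
After inserting 1: P = [[1, 3, 6], [2, 5], [4]].

The final insertion tableau P = [[1, 3, 6], [2, 5], [4]] has shape [3, 2, 1].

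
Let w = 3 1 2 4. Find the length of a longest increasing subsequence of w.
3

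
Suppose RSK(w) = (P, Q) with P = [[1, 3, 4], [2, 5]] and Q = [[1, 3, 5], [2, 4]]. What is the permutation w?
Reverse RSK: for i = n, n-1, ..., 1, locate i in Q, remove the corresponding corner cell from P, and reverse-bump its entry up through P; the value ejected from row 1 is w(i).

So w = 2 1 5 3 4.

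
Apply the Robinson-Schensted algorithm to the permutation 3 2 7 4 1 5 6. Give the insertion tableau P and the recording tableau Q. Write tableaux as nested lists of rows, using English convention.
P = [[1, 4, 5, 6], [2, 7], [3]], Q = [[1, 3, 6, 7], [2, 4], [5]]

Insert each entry of the permutation into P by Schensted row insertion, recording in Q the position of each new cell.

Insert 3: appended to row 1. P = [[3]].
Insert 2: 2 bumps 3 from row 1; 3 starts row 2. P = [[2], [3]].
Insert 7: appended to row 1. P = [[2, 7], [3]].
Insert 4: 4 bumps 7 from row 1; 7 appends to row 2. P = [[2, 4], [3, 7]].
Insert 1: 1 bumps 2 from row 1; 2 bumps 3 from row 2; 3 starts row 3. P = [[1, 4], [2, 7], [3]].
Insert 5: appended to row 1. P = [[1, 4, 5], [2, 7], [3]].
Insert 6: appended to row 1. P = [[1, 4, 5, 6], [2, 7], [3]].

So P = [[1, 4, 5, 6], [2, 7], [3]], Q = [[1, 3, 6, 7], [2, 4], [5]].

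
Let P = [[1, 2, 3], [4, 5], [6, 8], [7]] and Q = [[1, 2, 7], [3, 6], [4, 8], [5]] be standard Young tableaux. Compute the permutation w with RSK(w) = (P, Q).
7 8 6 4 1 2 5 3

Reverse the RSK construction: for i from n down to 1, find the cell of Q containing i, remove the entry at that cell from P, and reverse-bump it up through P; the value ejected from row 1 is w(i).

Step i=8: Q has 8 at row 3, column 2; remove 8 from row 3 of P and reverse-bump: 8 enters row 2 and ejects 5; 5 enters row 1 and ejects 3. So w(8) = 3. P is now [[1, 2, 5], [4, 8], [6], [7]].
Step i=7: Q has 7 at row 1, column 3; remove that cell from P, ejecting 5. So w(7) = 5. P is now [[1, 2], [4, 8], [6], [7]].
Step i=6: Q has 6 at row 2, column 2; remove 8 from row 2 of P and reverse-bump: 8 enters row 1 and ejects 2. So w(6) = 2. P is now [[1, 8], [4], [6], [7]].
Step i=5: Q has 5 at row 4, column 1; remove 7 from row 4 of P and reverse-bump: 7 enters row 3 and ejects 6; 6 enters row 2 and ejects 4; 4 enters row 1 and ejects 1. So w(5) = 1. P is now [[4, 8], [6], [7]].
Step i=4: Q has 4 at row 3, column 1; remove 7 from row 3 of P and reverse-bump: 7 enters row 2 and ejects 6; 6 enters row 1 and ejects 4. So w(4) = 4. P is now [[6, 8], [7]].
Step i=3: Q has 3 at row 2, column 1; remove 7 from row 2 of P and reverse-bump: 7 enters row 1 and ejects 6. So w(3) = 6. P is now [[7, 8]].
Step i=2: Q has 2 at row 1, column 2; remove that cell from P, ejecting 8. So w(2) = 8. P is now [[7]].
Step i=1: Q has 1 at row 1, column 1; remove that cell from P, ejecting 7. So w(1) = 7. P is now [].

So w = 7 8 6 4 1 2 5 3.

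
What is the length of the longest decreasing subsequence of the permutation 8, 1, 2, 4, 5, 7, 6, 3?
4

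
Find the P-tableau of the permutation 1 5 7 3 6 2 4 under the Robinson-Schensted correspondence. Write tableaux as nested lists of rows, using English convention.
P = [[1, 2, 4], [3, 6], [5, 7]]

Insert 1: appended to row 1. P = [[1]].
Insert 5: appended to row 1. P = [[1, 5]].
Insert 7: appended to row 1. P = [[1, 5, 7]].
Insert 3: 3 bumps 5 from row 1; 5 starts row 2. P = [[1, 3, 7], [5]].
Insert 6: 6 bumps 7 from row 1; 7 appends to row 2. P = [[1, 3, 6], [5, 7]].
Insert 2: 2 bumps 3 from row 1; 3 bumps 5 from row 2; 5 starts row 3. P = [[1, 2, 6], [3, 7], [5]].
Insert 4: 4 bumps 6 from row 1; 6 bumps 7 from row 2; 7 appends to row 3. P = [[1, 2, 4], [3, 6], [5, 7]].

So P = [[1, 2, 4], [3, 6], [5, 7]].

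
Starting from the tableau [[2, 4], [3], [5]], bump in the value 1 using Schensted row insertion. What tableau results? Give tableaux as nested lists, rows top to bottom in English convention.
[[1, 4], [2], [3], [5]]

In row 1, 1 replaces 2 (the leftmost entry greater than 1); 2 is bumped to row 2. In row 2, 2 replaces 3 (the leftmost entry greater than 2); 3 is bumped to row 3. In row 3, 3 replaces 5 (the leftmost entry greater than 3); 5 is bumped to row 4. 5 starts a new row 4. The new tableau is [[1, 4], [2], [3], [5]].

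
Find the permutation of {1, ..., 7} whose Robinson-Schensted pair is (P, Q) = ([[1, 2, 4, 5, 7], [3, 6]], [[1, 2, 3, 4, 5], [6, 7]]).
1 3 4 6 7 2 5

Reverse the RSK construction: for i from n down to 1, find the cell of Q containing i, remove the entry at that cell from P, and reverse-bump it up through P; the value ejected from row 1 is w(i).

Step i=7: Q has 7 at row 2, column 2; remove 6 from row 2 of P and reverse-bump: 6 enters row 1 and ejects 5. So w(7) = 5. P is now [[1, 2, 4, 6, 7], [3]].
Step i=6: Q has 6 at row 2, column 1; remove 3 from row 2 of P and reverse-bump: 3 enters row 1 and ejects 2. So w(6) = 2. P is now [[1, 3, 4, 6, 7]].
Step i=5: Q has 5 at row 1, column 5; remove that cell from P, ejecting 7. So w(5) = 7. P is now [[1, 3, 4, 6]].
Step i=4: Q has 4 at row 1, column 4; remove that cell from P, ejecting 6. So w(4) = 6. P is now [[1, 3, 4]].
Step i=3: Q has 3 at row 1, column 3; remove that cell from P, ejecting 4. So w(3) = 4. P is now [[1, 3]].
Step i=2: Q has 2 at row 1, column 2; remove that cell from P, ejecting 3. So w(2) = 3. P is now [[1]].
Step i=1: Q has 1 at row 1, column 1; remove that cell from P, ejecting 1. So w(1) = 1. P is now [].

So w = 1 3 4 6 7 2 5.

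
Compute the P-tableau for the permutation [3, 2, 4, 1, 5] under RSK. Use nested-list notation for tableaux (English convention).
Insert 3: appended to row 1. P = [[3]].
Insert 2: 2 bumps 3 from row 1; 3 starts row 2. P = [[2], [3]].
Insert 4: appended to row 1. P = [[2, 4], [3]].
Insert 1: 1 bumps 2 from row 1; 2 bumps 3 from row 2; 3 starts row 3. P = [[1, 4], [2], [3]].
Insert 5: appended to row 1. P = [[1, 4, 5], [2], [3]].

So P = [[1, 4, 5], [2], [3]].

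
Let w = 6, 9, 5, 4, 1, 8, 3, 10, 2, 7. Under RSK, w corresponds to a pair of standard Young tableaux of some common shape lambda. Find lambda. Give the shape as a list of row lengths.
Row-insert each entry into an empty tableau.

After inserting 6: P = [[6]].
After inserting 9: P = [[6, 9]].
After inserting 5: P = [[5, 9], [6]].
After inserting 4: P = [[4, 9], [5], [6]].
After inserting 1: P = [[1, 9], [4], [5], [6]].
After inserting 8: P = [[1, 8], [4, 9], [5], [6]].
After inserting 3: P = [[1, 3], [4, 8], [5, 9], [6]].
After inserting 10: P = [[1, 3, 10], [4, 8], [5, 9], [6]].
After inserting 2: P = [[1, 2, 10], [3, 8], [4, 9], [5], [6]].
After inserting 7: P = [[1, 2, 7], [3, 8, 10], [4, 9], [5], [6]].

The final insertion tableau P = [[1, 2, 7], [3, 8, 10], [4, 9], [5], [6]] has shape [3, 3, 2, 1, 1].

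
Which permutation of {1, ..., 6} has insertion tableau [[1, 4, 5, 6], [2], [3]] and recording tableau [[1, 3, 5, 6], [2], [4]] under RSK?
Reverse the RSK construction: for i from n down to 1, find the cell of Q containing i, remove the entry at that cell from P, and reverse-bump it up through P; the value ejected from row 1 is w(i).

Step i=6: Q has 6 at row 1, column 4; remove that cell from P, ejecting 6. So w(6) = 6. P is now [[1, 4, 5], [2], [3]].
Step i=5: Q has 5 at row 1, column 3; remove that cell from P, ejecting 5. So w(5) = 5. P is now [[1, 4], [2], [3]].
Step i=4: Q has 4 at row 3, column 1; remove 3 from row 3 of P and reverse-bump: 3 enters row 2 and ejects 2; 2 enters row 1 and ejects 1. So w(4) = 1. P is now [[2, 4], [3]].
Step i=3: Q has 3 at row 1, column 2; remove that cell from P, ejecting 4. So w(3) = 4. P is now [[2], [3]].
Step i=2: Q has 2 at row 2, column 1; remove 3 from row 2 of P and reverse-bump: 3 enters row 1 and ejects 2. So w(2) = 2. P is now [[3]].
Step i=1: Q has 1 at row 1, column 1; remove that cell from P, ejecting 3. So w(1) = 3. P is now [].

So w = 3 2 4 1 5 6.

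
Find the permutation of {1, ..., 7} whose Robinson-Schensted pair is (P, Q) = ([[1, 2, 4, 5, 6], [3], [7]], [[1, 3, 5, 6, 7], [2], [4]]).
Reverse the RSK construction: for i from n down to 1, find the cell of Q containing i, remove the entry at that cell from P, and reverse-bump it up through P; the value ejected from row 1 is w(i).

Step i=7: Q has 7 at row 1, column 5; remove that cell from P, ejecting 6. So w(7) = 6. P is now [[1, 2, 4, 5], [3], [7]].
Step i=6: Q has 6 at row 1, column 4; remove that cell from P, ejecting 5. So w(6) = 5. P is now [[1, 2, 4], [3], [7]].
Step i=5: Q has 5 at row 1, column 3; remove that cell from P, ejecting 4. So w(5) = 4. P is now [[1, 2], [3], [7]].
Step i=4: Q has 4 at row 3, column 1; remove 7 from row 3 of P and reverse-bump: 7 enters row 2 and ejects 3; 3 enters row 1 and ejects 2. So w(4) = 2. P is now [[1, 3], [7]].
Step i=3: Q has 3 at row 1, column 2; remove that cell from P, ejecting 3. So w(3) = 3. P is now [[1], [7]].
Step i=2: Q has 2 at row 2, column 1; remove 7 from row 2 of P and reverse-bump: 7 enters row 1 and ejects 1. So w(2) = 1. P is now [[7]].
Step i=1: Q has 1 at row 1, column 1; remove that cell from P, ejecting 7. So w(1) = 7. P is now [].

So w = 7 1 3 2 4 5 6.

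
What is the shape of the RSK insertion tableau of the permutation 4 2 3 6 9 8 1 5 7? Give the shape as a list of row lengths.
Row-insert each entry into an empty tableau.

After inserting 4: P = [[4]].
After inserting 2: P = [[2], [4]].
After inserting 3: P = [[2, 3], [4]].
After inserting 6: P = [[2, 3, 6], [4]].
After inserting 9: P = [[2, 3, 6, 9], [4]].
After inserting 8: P = [[2, 3, 6, 8], [4, 9]].
After inserting 1: P = [[1, 3, 6, 8], [2, 9], [4]].
After inserting 5: P = [[1, 3, 5, 8], [2, 6], [4, 9]].
After inserting 7: P = [[1, 3, 5, 7], [2, 6, 8], [4, 9]].

The final insertion tableau P = [[1, 3, 5, 7], [2, 6, 8], [4, 9]] has shape [4, 3, 2].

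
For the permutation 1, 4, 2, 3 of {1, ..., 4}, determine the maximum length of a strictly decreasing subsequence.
2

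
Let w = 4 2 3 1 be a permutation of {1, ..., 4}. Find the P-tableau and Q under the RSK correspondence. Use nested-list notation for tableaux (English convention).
P = [[1, 3], [2], [4]], Q = [[1, 3], [2], [4]]

Insert each entry of the permutation into P by Schensted row insertion, recording in Q the position of each new cell.

After inserting 4: P = [[4]].
After inserting 2: P = [[2], [4]].
After inserting 3: P = [[2, 3], [4]].
After inserting 1: P = [[1, 3], [2], [4]].

So P = [[1, 3], [2], [4]], Q = [[1, 3], [2], [4]].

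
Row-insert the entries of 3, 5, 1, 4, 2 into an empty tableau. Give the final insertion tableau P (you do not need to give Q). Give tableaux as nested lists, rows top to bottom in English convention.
Insert 3: appended to row 1. P = [[3]].
Insert 5: appended to row 1. P = [[3, 5]].
Insert 1: 1 bumps 3 from row 1; 3 starts row 2. P = [[1, 5], [3]].
Insert 4: 4 bumps 5 from row 1; 5 appends to row 2. P = [[1, 4], [3, 5]].
Insert 2: 2 bumps 4 from row 1; 4 bumps 5 from row 2; 5 starts row 3. P = [[1, 2], [3, 4], [5]].

So P = [[1, 2], [3, 4], [5]].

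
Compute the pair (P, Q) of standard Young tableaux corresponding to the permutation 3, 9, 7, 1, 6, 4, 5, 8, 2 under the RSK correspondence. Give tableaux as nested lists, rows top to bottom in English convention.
P = [[1, 2, 5, 8], [3, 4], [6], [7], [9]], Q = [[1, 2, 7, 8], [3, 5], [4], [6], [9]]

Insert each entry of the permutation into P by Schensted row insertion, recording in Q the position of each new cell.

Insert 3: appended to row 1. P = [[3]].
Insert 9: appended to row 1. P = [[3, 9]].
Insert 7: 7 bumps 9 from row 1; 9 starts row 2. P = [[3, 7], [9]].
Insert 1: 1 bumps 3 from row 1; 3 bumps 9 from row 2; 9 starts row 3. P = [[1, 7], [3], [9]].
Insert 6: 6 bumps 7 from row 1; 7 appends to row 2. P = [[1, 6], [3, 7], [9]].
Insert 4: 4 bumps 6 from row 1; 6 bumps 7 from row 2; 7 bumps 9 from row 3; 9 starts row 4. P = [[1, 4], [3, 6], [7], [9]].
Insert 5: appended to row 1. P = [[1, 4, 5], [3, 6], [7], [9]].
Insert 8: appended to row 1. P = [[1, 4, 5, 8], [3, 6], [7], [9]].
Insert 2: 2 bumps 4 from row 1; 4 bumps 6 from row 2; 6 bumps 7 from row 3; 7 bumps 9 from row 4; 9 starts row 5. P = [[1, 2, 5, 8], [3, 4], [6], [7], [9]].

So P = [[1, 2, 5, 8], [3, 4], [6], [7], [9]], Q = [[1, 2, 7, 8], [3, 5], [4], [6], [9]].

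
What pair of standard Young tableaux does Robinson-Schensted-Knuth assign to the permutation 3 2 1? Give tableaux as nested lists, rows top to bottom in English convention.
Insert each entry of the permutation into P by Schensted row insertion, recording in Q the position of each new cell.

Insert 3: appended to row 1. P = [[3]].
Insert 2: 2 bumps 3 from row 1; 3 starts row 2. P = [[2], [3]].
Insert 1: 1 bumps 2 from row 1; 2 bumps 3 from row 2; 3 starts row 3. P = [[1], [2], [3]].

So P = [[1], [2], [3]], Q = [[1], [2], [3]].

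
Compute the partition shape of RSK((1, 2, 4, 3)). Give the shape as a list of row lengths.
Row-insert each entry into an empty tableau.

After inserting 1: P = [[1]].
After inserting 2: P = [[1, 2]].
After inserting 4: P = [[1, 2, 4]].
After inserting 3: P = [[1, 2, 3], [4]].

The final insertion tableau P = [[1, 2, 3], [4]] has shape [3, 1].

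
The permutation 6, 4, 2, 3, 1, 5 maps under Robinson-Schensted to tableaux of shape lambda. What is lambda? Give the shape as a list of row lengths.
Row-insert each entry into an empty tableau.

After inserting 6: P = [[6]].
After inserting 4: P = [[4], [6]].
After inserting 2: P = [[2], [4], [6]].
After inserting 3: P = [[2, 3], [4], [6]].
After inserting 1: P = [[1, 3], [2], [4], [6]].
After inserting 5: P = [[1, 3, 5], [2], [4], [6]].

The final insertion tableau P = [[1, 3, 5], [2], [4], [6]] has shape [3, 1, 1, 1].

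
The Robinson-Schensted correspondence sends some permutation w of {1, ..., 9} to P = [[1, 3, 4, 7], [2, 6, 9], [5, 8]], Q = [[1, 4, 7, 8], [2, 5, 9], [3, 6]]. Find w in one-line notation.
5 2 1 8 6 3 4 9 7

Reverse the RSK construction: for i from n down to 1, find the cell of Q containing i, remove the entry at that cell from P, and reverse-bump it up through P; the value ejected from row 1 is w(i).

Step i=9: Q has 9 at row 2, column 3; remove 9 from row 2 of P and reverse-bump: 9 enters row 1 and ejects 7. So w(9) = 7. P is now [[1, 3, 4, 9], [2, 6], [5, 8]].
Step i=8: Q has 8 at row 1, column 4; remove that cell from P, ejecting 9. So w(8) = 9. P is now [[1, 3, 4], [2, 6], [5, 8]].
Step i=7: Q has 7 at row 1, column 3; remove that cell from P, ejecting 4. So w(7) = 4. P is now [[1, 3], [2, 6], [5, 8]].
Step i=6: Q has 6 at row 3, column 2; remove 8 from row 3 of P and reverse-bump: 8 enters row 2 and ejects 6; 6 enters row 1 and ejects 3. So w(6) = 3. P is now [[1, 6], [2, 8], [5]].
Step i=5: Q has 5 at row 2, column 2; remove 8 from row 2 of P and reverse-bump: 8 enters row 1 and ejects 6. So w(5) = 6. P is now [[1, 8], [2], [5]].
Step i=4: Q has 4 at row 1, column 2; remove that cell from P, ejecting 8. So w(4) = 8. P is now [[1], [2], [5]].
Step i=3: Q has 3 at row 3, column 1; remove 5 from row 3 of P and reverse-bump: 5 enters row 2 and ejects 2; 2 enters row 1 and ejects 1. So w(3) = 1. P is now [[2], [5]].
Step i=2: Q has 2 at row 2, column 1; remove 5 from row 2 of P and reverse-bump: 5 enters row 1 and ejects 2. So w(2) = 2. P is now [[5]].
Step i=1: Q has 1 at row 1, column 1; remove that cell from P, ejecting 5. So w(1) = 5. P is now [].

So w = 5 2 1 8 6 3 4 9 7.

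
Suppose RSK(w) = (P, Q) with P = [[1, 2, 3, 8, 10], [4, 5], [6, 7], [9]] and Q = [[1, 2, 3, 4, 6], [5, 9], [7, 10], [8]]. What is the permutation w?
Reverse the RSK construction: for i from n down to 1, find the cell of Q containing i, remove the entry at that cell from P, and reverse-bump it up through P; the value ejected from row 1 is w(i).

Step i=10: Q has 10 at row 3, column 2; remove 7 from row 3 of P and reverse-bump: 7 enters row 2 and ejects 5; 5 enters row 1 and ejects 3. So w(10) = 3. P is now [[1, 2, 5, 8, 10], [4, 7], [6], [9]].
Step i=9: Q has 9 at row 2, column 2; remove 7 from row 2 of P and reverse-bump: 7 enters row 1 and ejects 5. So w(9) = 5. P is now [[1, 2, 7, 8, 10], [4], [6], [9]].
Step i=8: Q has 8 at row 4, column 1; remove 9 from row 4 of P and reverse-bump: 9 enters row 3 and ejects 6; 6 enters row 2 and ejects 4; 4 enters row 1 and ejects 2. So w(8) = 2. P is now [[1, 4, 7, 8, 10], [6], [9]].
Step i=7: Q has 7 at row 3, column 1; remove 9 from row 3 of P and reverse-bump: 9 enters row 2 and ejects 6; 6 enters row 1 and ejects 4. So w(7) = 4. P is now [[1, 6, 7, 8, 10], [9]].
Step i=6: Q has 6 at row 1, column 5; remove that cell from P, ejecting 10. So w(6) = 10. P is now [[1, 6, 7, 8], [9]].
Step i=5: Q has 5 at row 2, column 1; remove 9 from row 2 of P and reverse-bump: 9 enters row 1 and ejects 8. So w(5) = 8. P is now [[1, 6, 7, 9]].
Step i=4: Q has 4 at row 1, column 4; remove that cell from P, ejecting 9. So w(4) = 9. P is now [[1, 6, 7]].
Step i=3: Q has 3 at row 1, column 3; remove that cell from P, ejecting 7. So w(3) = 7. P is now [[1, 6]].
Step i=2: Q has 2 at row 1, column 2; remove that cell from P, ejecting 6. So w(2) = 6. P is now [[1]].
Step i=1: Q has 1 at row 1, column 1; remove that cell from P, ejecting 1. So w(1) = 1. P is now [].

So w = 1 6 7 9 8 10 4 2 5 3.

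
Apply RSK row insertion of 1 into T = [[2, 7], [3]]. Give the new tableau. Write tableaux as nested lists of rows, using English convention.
In row 1, 1 replaces 2 (the leftmost entry greater than 1); 2 is bumped to row 2. In row 2, 2 replaces 3 (the leftmost entry greater than 2); 3 is bumped to row 3. 3 starts a new row 3. The new tableau is [[1, 7], [2], [3]].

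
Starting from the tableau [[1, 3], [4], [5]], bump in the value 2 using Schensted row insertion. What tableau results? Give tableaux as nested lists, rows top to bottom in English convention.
In row 1, 2 replaces 3 (the leftmost entry greater than 2); 3 is bumped to row 2. In row 2, 3 replaces 4 (the leftmost entry greater than 3); 4 is bumped to row 3. In row 3, 4 replaces 5 (the leftmost entry greater than 4); 5 is bumped to row 4. 5 starts a new row 4. The new tableau is [[1, 2], [3], [4], [5]].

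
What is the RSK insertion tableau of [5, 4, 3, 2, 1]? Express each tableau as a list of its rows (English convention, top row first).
P = [[1], [2], [3], [4], [5]]

Insert 5: appended to row 1. P = [[5]].
Insert 4: 4 bumps 5 from row 1; 5 starts row 2. P = [[4], [5]].
Insert 3: 3 bumps 4 from row 1; 4 bumps 5 from row 2; 5 starts row 3. P = [[3], [4], [5]].
Insert 2: 2 bumps 3 from row 1; 3 bumps 4 from row 2; 4 bumps 5 from row 3; 5 starts row 4. P = [[2], [3], [4], [5]].
Insert 1: 1 bumps 2 from row 1; 2 bumps 3 from row 2; 3 bumps 4 from row 3; 4 bumps 5 from row 4; 5 starts row 5. P = [[1], [2], [3], [4], [5]].

So P = [[1], [2], [3], [4], [5]].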